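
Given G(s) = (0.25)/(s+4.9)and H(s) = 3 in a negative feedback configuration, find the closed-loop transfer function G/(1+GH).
Closed-loop T = G/(1+GH).
Numerator: G_num * H_den = 0.25.
Denominator: G_den * H_den + G_num * H_num = (s + 4.9) + (0.75) = s + 5.65.
T(s) = (0.25)/(s + 5.65)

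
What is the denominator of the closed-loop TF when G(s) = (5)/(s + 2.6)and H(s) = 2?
Characteristic poly = G_den * H_den + G_num * H_num = (s + 2.6) + (10) = s + 12.6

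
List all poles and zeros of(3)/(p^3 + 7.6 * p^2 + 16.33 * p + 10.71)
Set denominator = 0: p^3 + 7.6*p^2 + 16.33*p + 10.71 = (p + 1.4)(p + 1.7)(p + 4.5) = 0 → Poles: -1.4, -1.7, -4.5
Numerator is a nonzero constant (3) → Zeros: none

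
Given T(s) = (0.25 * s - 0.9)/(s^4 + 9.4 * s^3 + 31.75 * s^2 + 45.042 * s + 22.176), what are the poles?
Set denominator = 0: s^4 + 9.4*s^3 + 31.75*s^2 + 45.042*s + 22.176 = (s + 3)(s + 3.2)(s + 1.1)(s + 2.1) = 0 → Poles: -1.1, -2.1, -3, -3.2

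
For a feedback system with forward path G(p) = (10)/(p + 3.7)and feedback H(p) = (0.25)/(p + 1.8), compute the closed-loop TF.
Closed-loop T = G/(1+GH).
Numerator: G_num * H_den = 10*p + 18.
Denominator: G_den * H_den + G_num * H_num = (p^2 + 5.5*p + 6.66) + (2.5) = p^2 + 5.5*p + 9.16.
T(p) = (10*p + 18)/(p^2 + 5.5*p + 9.16)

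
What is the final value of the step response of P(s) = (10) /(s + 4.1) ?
FVT: lim_{t→∞} y(t) = lim_{s→0} s*Y(s) where Y(s) = P(s)/s.
= lim_{s→0} P(s) = P(0) = num(0)/den(0) = 10/4.1 = 2.439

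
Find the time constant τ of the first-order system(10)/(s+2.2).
First-order system: τ = -1/pole. Pole = -2.2. τ = -1/(-2.2) = 0.4545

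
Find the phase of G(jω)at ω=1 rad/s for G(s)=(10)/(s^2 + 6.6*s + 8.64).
Substitute s = j*1: G(j1) = 0.749537 - 0.647506j.
∠G(j1) = atan2(Im, Re) = atan2(-0.647506, 0.749537) = -40.82°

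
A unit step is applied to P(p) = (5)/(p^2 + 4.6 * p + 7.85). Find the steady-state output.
FVT: lim_{t→∞} y(t) = lim_{p→0} p*Y(p) where Y(p) = P(p)/p.
= lim_{p→0} P(p) = P(0) = num(0)/den(0) = 5/7.85 = 0.6369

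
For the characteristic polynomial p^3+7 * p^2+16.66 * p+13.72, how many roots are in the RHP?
p^3 + 7*p^2 + 16.66*p + 13.72 = (p + 2.8)(p^2 + 4.2*p + 4.9). Poles: -2.1 + 0.7j, -2.1 - 0.7j, -2.8. RHP poles (Re>0): 0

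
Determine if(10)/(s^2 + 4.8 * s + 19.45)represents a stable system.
Denominator: s^2 + 4.8*s + 19.45. Poles: -2.4 + 3.7j, -2.4 - 3.7j. All Re(p)<0: Yes (stable)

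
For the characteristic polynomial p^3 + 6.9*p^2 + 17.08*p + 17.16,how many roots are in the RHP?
p^3 + 6.9*p^2 + 17.08*p + 17.16 = (p + 3.3)(p^2 + 3.6*p + 5.2). Poles: -1.8 + 1.4j, -1.8 - 1.4j, -3.3. RHP poles (Re>0): 0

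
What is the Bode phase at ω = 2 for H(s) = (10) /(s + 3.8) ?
Substitute s = j*2: H(j2) = 2.06074 - 1.0846j.
∠H(j2) = atan2(Im, Re) = atan2(-1.0846, 2.06074) = -27.76°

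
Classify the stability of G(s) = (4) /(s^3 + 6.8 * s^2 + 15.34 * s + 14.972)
Denominator: s^3 + 6.8*s^2 + 15.34*s + 14.972 = (s + 3.8)(s^2 + 3*s + 3.94). Poles: -1.5 + 1.3j, -1.5 - 1.3j, -3.8. Stable (all poles in LHP)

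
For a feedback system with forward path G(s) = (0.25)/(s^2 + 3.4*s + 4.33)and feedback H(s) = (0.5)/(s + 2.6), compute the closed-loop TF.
Closed-loop T = G/(1+GH).
Numerator: G_num * H_den = 0.25*s + 0.65.
Denominator: G_den * H_den + G_num * H_num = (s^3 + 6*s^2 + 13.17*s + 11.258) + (0.125) = s^3 + 6*s^2 + 13.17*s + 11.383.
T(s) = (0.25*s + 0.65)/(s^3 + 6*s^2 + 13.17*s + 11.383)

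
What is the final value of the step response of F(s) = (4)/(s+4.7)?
FVT: lim_{t→∞} y(t) = lim_{s→0} s*Y(s) where Y(s) = F(s)/s.
= lim_{s→0} F(s) = F(0) = num(0)/den(0) = 4/4.7 = 0.8511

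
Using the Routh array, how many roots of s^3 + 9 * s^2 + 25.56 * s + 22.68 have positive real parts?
Routh array:
s^3: [1, 25.56]; s^2: [9, 22.68]; s^1: [23.04]; s^0: [22.68]
First column: [1, 9, 23.04, 22.68]. Sign changes = RHP roots = 0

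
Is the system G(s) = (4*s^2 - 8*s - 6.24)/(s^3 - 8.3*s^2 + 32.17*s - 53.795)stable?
Denominator: s^3 - 8.3*s^2 + 32.17*s - 53.795 = (s - 3.5)(s^2 - 4.8*s + 15.37). Poles: 2.4 + 3.1j, 2.4 - 3.1j, 3.5. All Re(p)<0: No (unstable)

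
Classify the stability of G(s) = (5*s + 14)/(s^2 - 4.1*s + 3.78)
Denominator: s^2 - 4.1*s + 3.78 = (s - 1.4)(s - 2.7). Poles: 1.4, 2.7. Unstable (2 pole(s) in RHP)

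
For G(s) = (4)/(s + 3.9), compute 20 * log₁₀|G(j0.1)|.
Substitute s = j*0.1: G(j0.1) = 1.02497 - 0.0262812j.
|G(j0.1)| = sqrt(Re² + Im²) = 1.025.
20*log₁₀(1.025) = 0.22 dB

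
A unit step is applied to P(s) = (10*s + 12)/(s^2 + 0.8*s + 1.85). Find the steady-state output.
FVT: lim_{t→∞} y(t) = lim_{s→0} s*Y(s) where Y(s) = P(s)/s.
= lim_{s→0} P(s) = P(0) = num(0)/den(0) = 12/1.85 = 6.486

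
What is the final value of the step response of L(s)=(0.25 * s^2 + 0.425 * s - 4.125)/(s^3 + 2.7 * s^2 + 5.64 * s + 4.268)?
FVT: lim_{t→∞} y(t) = lim_{s→0} s*Y(s) where Y(s) = L(s)/s.
= lim_{s→0} L(s) = L(0) = num(0)/den(0) = -4.125/4.268 = -0.9665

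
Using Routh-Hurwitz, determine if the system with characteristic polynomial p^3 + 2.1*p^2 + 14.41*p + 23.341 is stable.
Routh array:
p^3: [1, 14.41]; p^2: [2.1, 23.341]; p^1: [3.29524]; p^0: [23.341]
First column: [1, 2.1, 3.29524, 23.341]. Sign changes = 0.
Yes, stable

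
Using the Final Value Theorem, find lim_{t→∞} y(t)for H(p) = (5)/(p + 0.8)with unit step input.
FVT: lim_{t→∞} y(t) = lim_{p→0} p*Y(p) where Y(p) = H(p)/p.
= lim_{p→0} H(p) = H(0) = num(0)/den(0) = 5/0.8 = 6.25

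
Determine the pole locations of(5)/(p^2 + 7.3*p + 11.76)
Set denominator = 0: p^2 + 7.3*p + 11.76 = (p + 4.9)(p + 2.4) = 0 → Poles: -2.4, -4.9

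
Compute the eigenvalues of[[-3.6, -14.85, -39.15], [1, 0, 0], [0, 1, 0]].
Eigenvalues solve det(λI - A) = 0.
Characteristic polynomial: λ^3 + 3.6*λ^2 + 14.85*λ + 39.15 = 0.
Factor: (λ + 3)(λ^2 + 0.6*λ + 13.05) = 0.
Roots: -0.3 + 3.6j, -0.3 - 3.6j, -3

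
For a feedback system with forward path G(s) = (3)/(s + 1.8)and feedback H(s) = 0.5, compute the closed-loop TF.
Closed-loop T = G/(1+GH).
Numerator: G_num * H_den = 3.
Denominator: G_den * H_den + G_num * H_num = (s + 1.8) + (1.5) = s + 3.3.
T(s) = (3)/(s + 3.3)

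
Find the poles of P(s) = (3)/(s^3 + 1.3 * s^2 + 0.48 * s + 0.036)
Set denominator = 0: s^3 + 1.3*s^2 + 0.48*s + 0.036 = (s + 0.1)(s + 0.6)(s + 0.6) = 0 → Poles: -0.1, -0.6, -0.6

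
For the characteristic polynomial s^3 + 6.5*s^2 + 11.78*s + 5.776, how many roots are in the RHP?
s^3 + 6.5*s^2 + 11.78*s + 5.776 = (s + 3.8)(s + 0.8)(s + 1.9). Poles: -0.8, -1.9, -3.8. RHP poles (Re>0): 0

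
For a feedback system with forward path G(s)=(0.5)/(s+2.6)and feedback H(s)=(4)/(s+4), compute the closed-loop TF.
Closed-loop T = G/(1+GH).
Numerator: G_num * H_den = 0.5*s + 2.
Denominator: G_den * H_den + G_num * H_num = (s^2 + 6.6*s + 10.4) + (2) = s^2 + 6.6*s + 12.4.
T(s) = (0.5*s + 2)/(s^2 + 6.6*s + 12.4)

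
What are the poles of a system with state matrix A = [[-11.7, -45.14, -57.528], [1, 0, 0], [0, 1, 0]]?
Eigenvalues solve det(λI - A) = 0.
Characteristic polynomial: λ^3 + 11.7*λ^2 + 45.14*λ + 57.528 = 0.
Factor: (λ + 4.7)(λ + 3.4)(λ + 3.6) = 0.
Roots: -3.4, -3.6, -4.7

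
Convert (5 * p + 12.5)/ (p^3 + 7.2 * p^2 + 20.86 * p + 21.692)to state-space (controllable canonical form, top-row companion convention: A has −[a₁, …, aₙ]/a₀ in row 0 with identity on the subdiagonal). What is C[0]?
Reachable canonical form: C = numerator coefficients (right-aligned, zero-padded to length n).
num = 5*p + 12.5, C = [[0, 5, 12.5]].
C[0] = 0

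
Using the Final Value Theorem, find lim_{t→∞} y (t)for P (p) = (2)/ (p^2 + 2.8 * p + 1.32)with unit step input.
FVT: lim_{t→∞} y(t) = lim_{p→0} p*Y(p) where Y(p) = P(p)/p.
= lim_{p→0} P(p) = P(0) = num(0)/den(0) = 2/1.32 = 1.515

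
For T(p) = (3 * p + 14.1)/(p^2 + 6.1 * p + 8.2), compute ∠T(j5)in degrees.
Substitute p = j*5: T(j5) = 0.181956 - 0.56252j.
∠T(j5) = atan2(Im, Re) = atan2(-0.56252, 0.181956) = -72.08°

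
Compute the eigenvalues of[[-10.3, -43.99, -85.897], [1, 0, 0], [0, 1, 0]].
Eigenvalues solve det(λI - A) = 0.
Characteristic polynomial: λ^3 + 10.3*λ^2 + 43.99*λ + 85.897 = 0.
Factor: (λ + 4.9)(λ^2 + 5.4*λ + 17.53) = 0.
Roots: -2.7 + 3.2j, -2.7 - 3.2j, -4.9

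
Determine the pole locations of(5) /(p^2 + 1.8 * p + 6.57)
Set denominator = 0: p^2 + 1.8*p + 6.57 = 0 → Poles: -0.9 + 2.4j, -0.9 - 2.4j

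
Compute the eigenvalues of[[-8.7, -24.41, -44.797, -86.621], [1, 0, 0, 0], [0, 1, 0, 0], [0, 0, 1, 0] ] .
Eigenvalues solve det(λI - A) = 0.
Characteristic polynomial: λ^4 + 8.7*λ^3 + 24.41*λ^2 + 44.797*λ + 86.621 = 0.
Factor: (λ + 3.8)(λ + 4.7)(λ^2 + 0.2*λ + 4.85) = 0.
Roots: -0.1 + 2.2j, -0.1 - 2.2j, -3.8, -4.7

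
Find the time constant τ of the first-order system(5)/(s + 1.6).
First-order system: τ = -1/pole. Pole = -1.6. τ = -1/(-1.6) = 0.625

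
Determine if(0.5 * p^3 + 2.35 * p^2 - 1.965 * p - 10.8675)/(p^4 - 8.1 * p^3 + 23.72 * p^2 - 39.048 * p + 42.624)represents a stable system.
Denominator: p^4 - 8.1*p^3 + 23.72*p^2 - 39.048*p + 42.624 = (p - 3.2)(p - 3.7)(p^2 - 1.2*p + 3.6). Poles: 0.6 + 1.8j, 0.6 - 1.8j, 3.2, 3.7. All Re(p)<0: No (unstable)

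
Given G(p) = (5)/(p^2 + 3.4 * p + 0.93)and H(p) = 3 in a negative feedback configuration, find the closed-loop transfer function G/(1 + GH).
Closed-loop T = G/(1+GH).
Numerator: G_num * H_den = 5.
Denominator: G_den * H_den + G_num * H_num = (p^2 + 3.4*p + 0.93) + (15) = p^2 + 3.4*p + 15.93.
T(p) = (5)/(p^2 + 3.4*p + 15.93)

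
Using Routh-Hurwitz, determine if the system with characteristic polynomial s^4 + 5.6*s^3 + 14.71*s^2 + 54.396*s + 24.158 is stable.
Routh array:
s^4: [1, 14.71, 24.158]; s^3: [5.6, 54.396]; s^2: [4.99643, 24.158]; s^1: [27.3197]; s^0: [24.158]
First column: [1, 5.6, 4.99643, 27.3197, 24.158]. Sign changes = 0.
Yes, stable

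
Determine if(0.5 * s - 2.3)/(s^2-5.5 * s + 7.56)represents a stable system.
Denominator: s^2 - 5.5*s + 7.56 = (s - 2.7)(s - 2.8). Poles: 2.7, 2.8. All Re(p)<0: No (unstable)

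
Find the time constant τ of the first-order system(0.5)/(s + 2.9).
First-order system: τ = -1/pole. Pole = -2.9. τ = -1/(-2.9) = 0.3448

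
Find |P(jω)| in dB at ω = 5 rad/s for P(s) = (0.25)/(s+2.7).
Substitute s = j*5: P(j5) = 0.0209043 - 0.0387117j.
|P(j5)| = sqrt(Re² + Im²) = 0.044.
20*log₁₀(0.044) = -27.13 dB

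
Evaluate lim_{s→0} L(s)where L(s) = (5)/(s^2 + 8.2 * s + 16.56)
DC gain = L(0) = num(0)/den(0) = 5/16.56 = 0.3019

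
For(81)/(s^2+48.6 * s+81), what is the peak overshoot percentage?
Standard form: ωn²/(s²+2ζωn·s+ωn²) → ωn = 9, ζ = 2.7.
ζ ≥ 1, so the response is non-oscillatory: peak overshoot = 0%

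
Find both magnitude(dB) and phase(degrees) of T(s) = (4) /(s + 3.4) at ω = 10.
Substitute s = j*10: T(j10) = 0.121907 - 0.358551j.
|T| = 20*log₁₀(sqrt(Re²+Im²)) = -8.43 dB.
∠T = atan2(Im, Re) = -71.22°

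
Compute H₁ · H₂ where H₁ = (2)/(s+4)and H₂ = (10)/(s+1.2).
Series: H = H₁ · H₂ = (n₁·n₂)/(d₁·d₂).
Num: n₁·n₂ = 20. Den: d₁·d₂ = s^2 + 5.2*s + 4.8.
H(s) = (20)/(s^2 + 5.2*s + 4.8)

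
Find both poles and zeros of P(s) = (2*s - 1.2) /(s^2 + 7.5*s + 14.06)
Set denominator = 0: s^2 + 7.5*s + 14.06 = (s + 3.8)(s + 3.7) = 0 → Poles: -3.7, -3.8
Set numerator = 0: 2*s - 1.2 = 0 → Zeros: 0.6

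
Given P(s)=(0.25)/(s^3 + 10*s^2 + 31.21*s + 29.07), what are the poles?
Set denominator = 0: s^3 + 10*s^2 + 31.21*s + 29.07 = (s + 4.5)(s + 3.8)(s + 1.7) = 0 → Poles: -1.7, -3.8, -4.5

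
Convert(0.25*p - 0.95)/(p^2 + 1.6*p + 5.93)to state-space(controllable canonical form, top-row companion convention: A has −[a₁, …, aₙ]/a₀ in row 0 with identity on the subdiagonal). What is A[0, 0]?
Reachable canonical form for den = p^2 + 1.6*p + 5.93: top row of A = -[a₁,a₂,...,aₙ]/a₀, ones on the subdiagonal, zeros elsewhere.
A = [[-1.6, -5.93], [1, 0]].
A[0,0] = -1.6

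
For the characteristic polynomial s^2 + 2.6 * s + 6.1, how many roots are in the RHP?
Poles: -1.3 + 2.1j, -1.3 - 2.1j. RHP poles (Re>0): 0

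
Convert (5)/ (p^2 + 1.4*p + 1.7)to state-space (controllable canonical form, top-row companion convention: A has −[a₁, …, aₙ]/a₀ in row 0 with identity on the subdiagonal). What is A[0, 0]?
Reachable canonical form for den = p^2 + 1.4*p + 1.7: top row of A = -[a₁,a₂,...,aₙ]/a₀, ones on the subdiagonal, zeros elsewhere.
A = [[-1.4, -1.7], [1, 0]].
A[0,0] = -1.4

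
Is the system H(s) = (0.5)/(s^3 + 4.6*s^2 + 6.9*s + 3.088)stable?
Denominator: s^3 + 4.6*s^2 + 6.9*s + 3.088 = (s + 0.8)(s^2 + 3.8*s + 3.86). Poles: -0.8, -1.9 + 0.5j, -1.9 - 0.5j. All Re(p)<0: Yes (stable)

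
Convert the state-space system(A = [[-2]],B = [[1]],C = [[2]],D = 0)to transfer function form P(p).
P(p) = C(pI - A)⁻¹B + D.
Characteristic polynomial det(pI - A) = p + 2.
Numerator from C·adj(pI-A)·B + D·det(pI-A) = 2.
P(p) = (2)/(p + 2)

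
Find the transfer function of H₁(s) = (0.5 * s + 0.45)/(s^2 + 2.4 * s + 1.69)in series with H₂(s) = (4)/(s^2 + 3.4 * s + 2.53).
Series: H = H₁ · H₂ = (n₁·n₂)/(d₁·d₂).
Num: n₁·n₂ = 2*s + 1.8. Den: d₁·d₂ = s^4 + 5.8*s^3 + 12.38*s^2 + 11.818*s + 4.2757.
H(s) = (2*s + 1.8)/(s^4 + 5.8*s^3 + 12.38*s^2 + 11.818*s + 4.2757)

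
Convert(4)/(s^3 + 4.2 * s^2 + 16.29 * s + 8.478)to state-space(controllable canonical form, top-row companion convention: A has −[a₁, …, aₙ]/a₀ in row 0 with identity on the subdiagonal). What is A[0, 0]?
Reachable canonical form for den = s^3 + 4.2*s^2 + 16.29*s + 8.478: top row of A = -[a₁,a₂,...,aₙ]/a₀, ones on the subdiagonal, zeros elsewhere.
A = [[-4.2, -16.29, -8.478], [1, 0, 0], [0, 1, 0]].
A[0,0] = -4.2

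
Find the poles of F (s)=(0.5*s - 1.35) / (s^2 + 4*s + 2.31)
Set denominator = 0: s^2 + 4*s + 2.31 = (s + 0.7)(s + 3.3) = 0 → Poles: -0.7, -3.3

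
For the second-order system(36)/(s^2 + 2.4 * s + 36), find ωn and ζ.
Standard form: ωn²/(s²+2ζωn·s+ωn²).
const=36=ωn² → ωn=6, s coeff=2.4=2ζωn → ζ=0.2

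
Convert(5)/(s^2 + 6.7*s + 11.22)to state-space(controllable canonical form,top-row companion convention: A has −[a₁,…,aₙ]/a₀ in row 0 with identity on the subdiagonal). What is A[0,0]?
Reachable canonical form for den = s^2 + 6.7*s + 11.22: top row of A = -[a₁,a₂,...,aₙ]/a₀, ones on the subdiagonal, zeros elsewhere.
A = [[-6.7, -11.22], [1, 0]].
A[0,0] = -6.7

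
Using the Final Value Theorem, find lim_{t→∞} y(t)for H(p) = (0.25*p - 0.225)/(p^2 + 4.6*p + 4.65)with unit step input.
FVT: lim_{t→∞} y(t) = lim_{p→0} p*Y(p) where Y(p) = H(p)/p.
= lim_{p→0} H(p) = H(0) = num(0)/den(0) = -0.225/4.65 = -0.04839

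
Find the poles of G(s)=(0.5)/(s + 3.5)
Set denominator = 0: s + 3.5 = 0 → Poles: -3.5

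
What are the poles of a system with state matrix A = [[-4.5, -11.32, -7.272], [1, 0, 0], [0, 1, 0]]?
Eigenvalues solve det(λI - A) = 0.
Characteristic polynomial: λ^3 + 4.5*λ^2 + 11.32*λ + 7.272 = 0.
Factor: (λ + 0.9)(λ^2 + 3.6*λ + 8.08) = 0.
Roots: -0.9, -1.8 + 2.2j, -1.8 - 2.2j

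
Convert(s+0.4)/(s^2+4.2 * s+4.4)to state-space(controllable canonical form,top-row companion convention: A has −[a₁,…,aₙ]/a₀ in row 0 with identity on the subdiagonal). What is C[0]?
Reachable canonical form: C = numerator coefficients (right-aligned, zero-padded to length n).
num = s + 0.4, C = [[1, 0.4]].
C[0] = 1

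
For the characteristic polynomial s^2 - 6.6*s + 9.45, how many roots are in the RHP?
s^2 - 6.6*s + 9.45 = (s - 4.5)(s - 2.1). Poles: 2.1, 4.5. RHP poles (Re>0): 2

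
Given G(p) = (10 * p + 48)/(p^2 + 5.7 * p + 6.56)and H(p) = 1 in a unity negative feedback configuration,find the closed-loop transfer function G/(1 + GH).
Closed-loop T = G/(1+GH).
Numerator: G_num * H_den = 10*p + 48.
Denominator: G_den * H_den + G_num * H_num = (p^2 + 5.7*p + 6.56) + (10*p + 48) = p^2 + 15.7*p + 54.56.
T(p) = (10*p + 48)/(p^2 + 15.7*p + 54.56)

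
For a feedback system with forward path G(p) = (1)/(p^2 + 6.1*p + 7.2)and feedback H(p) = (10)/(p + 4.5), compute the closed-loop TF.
Closed-loop T = G/(1+GH).
Numerator: G_num * H_den = p + 4.5.
Denominator: G_den * H_den + G_num * H_num = (p^3 + 10.6*p^2 + 34.65*p + 32.4) + (10) = p^3 + 10.6*p^2 + 34.65*p + 42.4.
T(p) = (p + 4.5)/(p^3 + 10.6*p^2 + 34.65*p + 42.4)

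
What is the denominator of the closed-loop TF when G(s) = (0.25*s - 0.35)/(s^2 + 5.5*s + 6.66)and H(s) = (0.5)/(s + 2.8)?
Characteristic poly = G_den * H_den + G_num * H_num = (s^3 + 8.3*s^2 + 22.06*s + 18.648) + (0.125*s - 0.175) = s^3 + 8.3*s^2 + 22.185*s + 18.473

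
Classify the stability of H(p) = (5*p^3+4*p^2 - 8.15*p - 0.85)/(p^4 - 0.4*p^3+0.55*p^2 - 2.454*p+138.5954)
Denominator: p^4 - 0.4*p^3 + 0.55*p^2 - 2.454*p + 138.5954 = (p^2 - 5*p + 12.01)(p^2 + 4.6*p + 11.54). Poles: -2.3 + 2.5j, -2.3 - 2.5j, 2.5 + 2.4j, 2.5 - 2.4j. Unstable (2 pole(s) in RHP)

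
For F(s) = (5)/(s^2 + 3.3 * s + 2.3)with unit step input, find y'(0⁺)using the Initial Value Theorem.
IVT: y'(0⁺) = lim_{s→∞} s²·Y(s) = lim_{s→∞} s·F(s).
deg(num) = 0, deg(den) = 2, relative degree = 2 ≥ 2, so s·F(s) → 0. Initial slope = 0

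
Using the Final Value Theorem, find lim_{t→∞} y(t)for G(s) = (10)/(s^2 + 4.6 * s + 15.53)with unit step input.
FVT: lim_{t→∞} y(t) = lim_{s→0} s*Y(s) where Y(s) = G(s)/s.
= lim_{s→0} G(s) = G(0) = num(0)/den(0) = 10/15.53 = 0.6439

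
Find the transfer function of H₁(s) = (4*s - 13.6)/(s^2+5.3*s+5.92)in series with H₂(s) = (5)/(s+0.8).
Series: H = H₁ · H₂ = (n₁·n₂)/(d₁·d₂).
Num: n₁·n₂ = 20*s - 68. Den: d₁·d₂ = s^3 + 6.1*s^2 + 10.16*s + 4.736.
H(s) = (20*s - 68)/(s^3 + 6.1*s^2 + 10.16*s + 4.736)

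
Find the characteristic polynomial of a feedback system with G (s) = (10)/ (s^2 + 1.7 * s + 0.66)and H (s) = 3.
Characteristic poly = G_den * H_den + G_num * H_num = (s^2 + 1.7*s + 0.66) + (30) = s^2 + 1.7*s + 30.66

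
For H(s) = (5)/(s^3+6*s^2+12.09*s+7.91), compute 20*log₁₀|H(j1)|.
Substitute s = j*1: H(j1) = 0.0754129 - 0.437868j.
|H(j1)| = sqrt(Re² + Im²) = 0.4443.
20*log₁₀(0.4443) = -7.05 dB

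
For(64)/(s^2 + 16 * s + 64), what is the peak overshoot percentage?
Standard form: ωn²/(s²+2ζωn·s+ωn²) → ωn = 8, ζ = 1.
ζ ≥ 1, so the response is non-oscillatory: peak overshoot = 0%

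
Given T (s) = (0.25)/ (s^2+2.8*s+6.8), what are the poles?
Set denominator = 0: s^2 + 2.8*s + 6.8 = 0 → Poles: -1.4 + 2.2j, -1.4 - 2.2j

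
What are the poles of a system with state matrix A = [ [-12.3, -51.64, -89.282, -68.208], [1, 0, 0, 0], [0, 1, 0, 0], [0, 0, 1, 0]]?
Eigenvalues solve det(λI - A) = 0.
Characteristic polynomial: λ^4 + 12.3*λ^3 + 51.64*λ^2 + 89.282*λ + 68.208 = 0.
Factor: (λ + 4.9)(λ + 4.8)(λ^2 + 2.6*λ + 2.9) = 0.
Roots: -1.3 + 1.1j, -1.3 - 1.1j, -4.8, -4.9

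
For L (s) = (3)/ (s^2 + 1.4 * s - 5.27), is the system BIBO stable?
Denominator: s^2 + 1.4*s - 5.27 = (s - 1.7)(s + 3.1). Poles: -3.1, 1.7. All Re(p)<0: No (unstable)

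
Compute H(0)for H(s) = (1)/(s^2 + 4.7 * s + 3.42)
DC gain = H(0) = num(0)/den(0) = 1/3.42 = 0.2924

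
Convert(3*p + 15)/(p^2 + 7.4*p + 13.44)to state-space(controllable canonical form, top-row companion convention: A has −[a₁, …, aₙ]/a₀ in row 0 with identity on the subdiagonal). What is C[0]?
Reachable canonical form: C = numerator coefficients (right-aligned, zero-padded to length n).
num = 3*p + 15, C = [[3, 15]].
C[0] = 3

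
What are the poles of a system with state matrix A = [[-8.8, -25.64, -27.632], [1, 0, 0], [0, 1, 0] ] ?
Eigenvalues solve det(λI - A) = 0.
Characteristic polynomial: λ^3 + 8.8*λ^2 + 25.64*λ + 27.632 = 0.
Factor: (λ + 4.4)(λ^2 + 4.4*λ + 6.28) = 0.
Roots: -2.2 + 1.2j, -2.2 - 1.2j, -4.4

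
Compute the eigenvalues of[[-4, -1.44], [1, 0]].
Eigenvalues solve det(λI - A) = 0.
Characteristic polynomial: λ^2 + 4*λ + 1.44 = 0.
Factor: (λ + 0.4)(λ + 3.6) = 0.
Roots: -0.4, -3.6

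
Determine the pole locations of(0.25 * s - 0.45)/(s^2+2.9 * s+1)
Set denominator = 0: s^2 + 2.9*s + 1 = (s + 2.5)(s + 0.4) = 0 → Poles: -0.4, -2.5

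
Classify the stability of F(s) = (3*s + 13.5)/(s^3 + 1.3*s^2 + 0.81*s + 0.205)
Denominator: s^3 + 1.3*s^2 + 0.81*s + 0.205 = (s + 0.5)(s^2 + 0.8*s + 0.41). Poles: -0.4 + 0.5j, -0.4 - 0.5j, -0.5. Stable (all poles in LHP)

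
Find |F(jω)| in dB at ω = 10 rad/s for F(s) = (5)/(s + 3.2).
Substitute s = j*10: F(j10) = 0.145138 - 0.453556j.
|F(j10)| = sqrt(Re² + Im²) = 0.4762.
20*log₁₀(0.4762) = -6.44 dB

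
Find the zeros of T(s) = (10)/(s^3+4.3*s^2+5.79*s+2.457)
Numerator is a nonzero constant (10) → Zeros: none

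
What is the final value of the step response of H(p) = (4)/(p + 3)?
FVT: lim_{t→∞} y(t) = lim_{p→0} p*Y(p) where Y(p) = H(p)/p.
= lim_{p→0} H(p) = H(0) = num(0)/den(0) = 4/3 = 1.333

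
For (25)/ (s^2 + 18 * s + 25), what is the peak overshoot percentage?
Standard form: ωn²/(s²+2ζωn·s+ωn²) → ωn = 5, ζ = 1.8.
ζ ≥ 1, so the response is non-oscillatory: peak overshoot = 0%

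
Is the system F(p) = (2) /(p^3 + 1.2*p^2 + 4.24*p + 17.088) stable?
Denominator: p^3 + 1.2*p^2 + 4.24*p + 17.088 = (p + 2.4)(p^2 - 1.2*p + 7.12). Poles: -2.4, 0.6 + 2.6j, 0.6 - 2.6j. All Re(p)<0: No (unstable)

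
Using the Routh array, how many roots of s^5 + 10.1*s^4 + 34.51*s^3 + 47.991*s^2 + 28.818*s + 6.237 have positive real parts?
Routh array:
s^5: [1, 34.51, 28.818]; s^4: [10.1, 47.991, 6.237]; s^3: [29.7584, 28.2005]; s^2: [38.4198, 6.237]; s^1: [23.3695]; s^0: [6.237]
First column: [1, 10.1, 29.7584, 38.4198, 23.3695, 6.237]. Sign changes = RHP roots = 0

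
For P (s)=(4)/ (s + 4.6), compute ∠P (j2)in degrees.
Substitute s = j*2: P(j2) = 0.73132 - 0.317965j.
∠P(j2) = atan2(Im, Re) = atan2(-0.317965, 0.73132) = -23.50°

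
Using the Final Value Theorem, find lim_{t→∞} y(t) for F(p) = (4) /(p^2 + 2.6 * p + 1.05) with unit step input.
FVT: lim_{t→∞} y(t) = lim_{p→0} p*Y(p) where Y(p) = F(p)/p.
= lim_{p→0} F(p) = F(0) = num(0)/den(0) = 4/1.05 = 3.81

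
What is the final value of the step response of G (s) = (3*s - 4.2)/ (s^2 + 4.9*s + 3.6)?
FVT: lim_{t→∞} y(t) = lim_{s→0} s*Y(s) where Y(s) = G(s)/s.
= lim_{s→0} G(s) = G(0) = num(0)/den(0) = -4.2/3.6 = -1.167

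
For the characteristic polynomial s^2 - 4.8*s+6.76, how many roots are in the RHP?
Poles: 2.4 + 1j, 2.4 - 1j. RHP poles (Re>0): 2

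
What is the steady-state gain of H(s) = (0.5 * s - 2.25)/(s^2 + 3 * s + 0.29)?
DC gain = H(0) = num(0)/den(0) = -2.25/0.29 = -7.759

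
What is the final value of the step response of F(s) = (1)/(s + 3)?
FVT: lim_{t→∞} y(t) = lim_{s→0} s*Y(s) where Y(s) = F(s)/s.
= lim_{s→0} F(s) = F(0) = num(0)/den(0) = 1/3 = 0.3333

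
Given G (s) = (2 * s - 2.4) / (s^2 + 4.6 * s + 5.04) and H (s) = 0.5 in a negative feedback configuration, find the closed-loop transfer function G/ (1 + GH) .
Closed-loop T = G/(1+GH).
Numerator: G_num * H_den = 2*s - 2.4.
Denominator: G_den * H_den + G_num * H_num = (s^2 + 4.6*s + 5.04) + (s - 1.2) = s^2 + 5.6*s + 3.84.
T(s) = (2*s - 2.4)/(s^2 + 5.6*s + 3.84)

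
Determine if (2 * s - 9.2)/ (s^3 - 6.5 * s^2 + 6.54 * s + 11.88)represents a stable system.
Denominator: s^3 - 6.5*s^2 + 6.54*s + 11.88 = (s - 4.4)(s - 3)(s + 0.9). Poles: -0.9, 3, 4.4. All Re(p)<0: No (unstable)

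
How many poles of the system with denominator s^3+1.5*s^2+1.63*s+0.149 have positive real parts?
s^3 + 1.5*s^2 + 1.63*s + 0.149 = (s + 0.1)(s^2 + 1.4*s + 1.49). Poles: -0.1, -0.7 + 1j, -0.7 - 1j. RHP poles (Re>0): 0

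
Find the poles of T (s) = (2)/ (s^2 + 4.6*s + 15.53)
Set denominator = 0: s^2 + 4.6*s + 15.53 = 0 → Poles: -2.3 + 3.2j, -2.3 - 3.2j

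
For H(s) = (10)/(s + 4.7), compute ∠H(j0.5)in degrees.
Substitute s = j*0.5: H(j0.5) = 2.10385 - 0.223814j.
∠H(j0.5) = atan2(Im, Re) = atan2(-0.223814, 2.10385) = -6.07°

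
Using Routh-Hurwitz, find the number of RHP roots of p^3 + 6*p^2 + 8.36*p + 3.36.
Routh array:
p^3: [1, 8.36]; p^2: [6, 3.36]; p^1: [7.8]; p^0: [3.36]
First column: [1, 6, 7.8, 3.36]. Sign changes = RHP roots = 0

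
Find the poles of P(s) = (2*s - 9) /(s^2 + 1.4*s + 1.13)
Set denominator = 0: s^2 + 1.4*s + 1.13 = 0 → Poles: -0.7 + 0.8j, -0.7 - 0.8j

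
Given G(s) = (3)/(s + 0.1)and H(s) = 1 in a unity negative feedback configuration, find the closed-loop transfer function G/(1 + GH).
Closed-loop T = G/(1+GH).
Numerator: G_num * H_den = 3.
Denominator: G_den * H_den + G_num * H_num = (s + 0.1) + (3) = s + 3.1.
T(s) = (3)/(s + 3.1)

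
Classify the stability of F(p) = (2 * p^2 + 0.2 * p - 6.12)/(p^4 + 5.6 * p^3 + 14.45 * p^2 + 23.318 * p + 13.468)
Denominator: p^4 + 5.6*p^3 + 14.45*p^2 + 23.318*p + 13.468 = (p + 2.8)(p + 1)(p^2 + 1.8*p + 4.81). Poles: -0.9 + 2j, -0.9 - 2j, -1, -2.8. Stable (all poles in LHP)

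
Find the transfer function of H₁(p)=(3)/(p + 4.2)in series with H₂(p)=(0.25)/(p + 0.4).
Series: H = H₁ · H₂ = (n₁·n₂)/(d₁·d₂).
Num: n₁·n₂ = 0.75. Den: d₁·d₂ = p^2 + 4.6*p + 1.68.
H(p) = (0.75)/(p^2 + 4.6*p + 1.68)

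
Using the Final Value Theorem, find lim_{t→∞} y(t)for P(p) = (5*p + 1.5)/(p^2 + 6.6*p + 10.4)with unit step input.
FVT: lim_{t→∞} y(t) = lim_{p→0} p*Y(p) where Y(p) = P(p)/p.
= lim_{p→0} P(p) = P(0) = num(0)/den(0) = 1.5/10.4 = 0.1442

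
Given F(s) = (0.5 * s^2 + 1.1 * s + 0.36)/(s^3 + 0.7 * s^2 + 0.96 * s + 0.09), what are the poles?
Set denominator = 0: s^3 + 0.7*s^2 + 0.96*s + 0.09 = (s + 0.1)(s^2 + 0.6*s + 0.9) = 0 → Poles: -0.1, -0.3 + 0.9j, -0.3 - 0.9j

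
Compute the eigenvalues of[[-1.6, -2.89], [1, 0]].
Eigenvalues solve det(λI - A) = 0.
Characteristic polynomial: λ^2 + 1.6*λ + 2.89 = 0.
Roots: -0.8 + 1.5j, -0.8 - 1.5j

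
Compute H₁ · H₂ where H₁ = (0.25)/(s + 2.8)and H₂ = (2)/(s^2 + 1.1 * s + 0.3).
Series: H = H₁ · H₂ = (n₁·n₂)/(d₁·d₂).
Num: n₁·n₂ = 0.5. Den: d₁·d₂ = s^3 + 3.9*s^2 + 3.38*s + 0.84.
H(s) = (0.5)/(s^3 + 3.9*s^2 + 3.38*s + 0.84)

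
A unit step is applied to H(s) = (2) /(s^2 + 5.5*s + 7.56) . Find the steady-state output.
FVT: lim_{t→∞} y(t) = lim_{s→0} s*Y(s) where Y(s) = H(s)/s.
= lim_{s→0} H(s) = H(0) = num(0)/den(0) = 2/7.56 = 0.2646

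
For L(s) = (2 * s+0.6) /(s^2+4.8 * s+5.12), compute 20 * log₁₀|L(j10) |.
Substitute s = j*10: L(j10) = 0.0798739 - 0.170384j.
|L(j10)| = sqrt(Re² + Im²) = 0.1882.
20*log₁₀(0.1882) = -14.51 dB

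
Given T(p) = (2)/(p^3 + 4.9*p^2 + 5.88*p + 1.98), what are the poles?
Set denominator = 0: p^3 + 4.9*p^2 + 5.88*p + 1.98 = (p + 1)(p + 0.6)(p + 3.3) = 0 → Poles: -0.6, -1, -3.3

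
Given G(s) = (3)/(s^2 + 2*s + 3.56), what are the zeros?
Numerator is a nonzero constant (3) → Zeros: none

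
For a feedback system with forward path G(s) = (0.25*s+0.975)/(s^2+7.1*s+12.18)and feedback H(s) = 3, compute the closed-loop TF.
Closed-loop T = G/(1+GH).
Numerator: G_num * H_den = 0.25*s + 0.975.
Denominator: G_den * H_den + G_num * H_num = (s^2 + 7.1*s + 12.18) + (0.75*s + 2.925) = s^2 + 7.85*s + 15.105.
T(s) = (0.25*s + 0.975)/(s^2 + 7.85*s + 15.105)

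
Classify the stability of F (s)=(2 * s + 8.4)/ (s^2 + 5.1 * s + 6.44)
Denominator: s^2 + 5.1*s + 6.44 = (s + 2.3)(s + 2.8). Poles: -2.3, -2.8. Stable (all poles in LHP)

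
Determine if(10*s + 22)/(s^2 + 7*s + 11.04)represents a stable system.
Denominator: s^2 + 7*s + 11.04 = (s + 2.4)(s + 4.6). Poles: -2.4, -4.6. All Re(p)<0: Yes (stable)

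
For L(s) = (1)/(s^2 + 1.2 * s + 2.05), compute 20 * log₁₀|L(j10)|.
Substitute s = j*10: L(j10) = -0.0100583 - 0.00123226j.
|L(j10)| = sqrt(Re² + Im²) = 0.01013.
20*log₁₀(0.01013) = -39.88 dB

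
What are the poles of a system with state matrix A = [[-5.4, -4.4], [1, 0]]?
Eigenvalues solve det(λI - A) = 0.
Characteristic polynomial: λ^2 + 5.4*λ + 4.4 = 0.
Factor: (λ + 1)(λ + 4.4) = 0.
Roots: -1, -4.4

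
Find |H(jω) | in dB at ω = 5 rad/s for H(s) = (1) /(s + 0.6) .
Substitute s = j*5: H(j5) = 0.0236593 - 0.197161j.
|H(j5)| = sqrt(Re² + Im²) = 0.1986.
20*log₁₀(0.1986) = -14.04 dB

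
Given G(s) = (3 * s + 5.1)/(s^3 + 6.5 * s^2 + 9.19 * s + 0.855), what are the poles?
Set denominator = 0: s^3 + 6.5*s^2 + 9.19*s + 0.855 = (s + 1.9)(s + 4.5)(s + 0.1) = 0 → Poles: -0.1, -1.9, -4.5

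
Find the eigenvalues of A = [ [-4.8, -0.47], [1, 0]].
Eigenvalues solve det(λI - A) = 0.
Characteristic polynomial: λ^2 + 4.8*λ + 0.47 = 0.
Factor: (λ + 4.7)(λ + 0.1) = 0.
Roots: -0.1, -4.7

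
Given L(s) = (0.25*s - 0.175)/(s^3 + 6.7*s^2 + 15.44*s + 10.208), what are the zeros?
Set numerator = 0: 0.25*s - 0.175 = 0 → Zeros: 0.7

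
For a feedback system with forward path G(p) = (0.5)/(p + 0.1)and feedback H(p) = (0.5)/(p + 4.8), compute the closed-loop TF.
Closed-loop T = G/(1+GH).
Numerator: G_num * H_den = 0.5*p + 2.4.
Denominator: G_den * H_den + G_num * H_num = (p^2 + 4.9*p + 0.48) + (0.25) = p^2 + 4.9*p + 0.73.
T(p) = (0.5*p + 2.4)/(p^2 + 4.9*p + 0.73)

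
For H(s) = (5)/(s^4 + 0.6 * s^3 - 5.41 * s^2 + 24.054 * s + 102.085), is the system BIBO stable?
Denominator: s^4 + 0.6*s^3 - 5.41*s^2 + 24.054*s + 102.085 = (s^2 - 4.8*s + 12.01)(s^2 + 5.4*s + 8.5). Poles: -2.7 + 1.1j, -2.7 - 1.1j, 2.4 + 2.5j, 2.4 - 2.5j. All Re(p)<0: No (unstable)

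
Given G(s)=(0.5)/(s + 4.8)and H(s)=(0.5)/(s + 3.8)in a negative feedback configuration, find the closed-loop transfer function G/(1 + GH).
Closed-loop T = G/(1+GH).
Numerator: G_num * H_den = 0.5*s + 1.9.
Denominator: G_den * H_den + G_num * H_num = (s^2 + 8.6*s + 18.24) + (0.25) = s^2 + 8.6*s + 18.49.
T(s) = (0.5*s + 1.9)/(s^2 + 8.6*s + 18.49)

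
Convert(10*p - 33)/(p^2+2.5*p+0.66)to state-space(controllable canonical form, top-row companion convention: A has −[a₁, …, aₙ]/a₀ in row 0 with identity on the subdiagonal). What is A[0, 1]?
Reachable canonical form for den = p^2 + 2.5*p + 0.66: top row of A = -[a₁,a₂,...,aₙ]/a₀, ones on the subdiagonal, zeros elsewhere.
A = [[-2.5, -0.66], [1, 0]].
A[0,1] = -0.66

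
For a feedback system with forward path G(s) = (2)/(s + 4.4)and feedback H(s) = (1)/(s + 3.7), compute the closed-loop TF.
Closed-loop T = G/(1+GH).
Numerator: G_num * H_den = 2*s + 7.4.
Denominator: G_den * H_den + G_num * H_num = (s^2 + 8.1*s + 16.28) + (2) = s^2 + 8.1*s + 18.28.
T(s) = (2*s + 7.4)/(s^2 + 8.1*s + 18.28)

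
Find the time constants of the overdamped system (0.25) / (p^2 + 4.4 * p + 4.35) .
Overdamped: real poles at -2.9, -1.5. τ = -1/pole → τ₁ = 0.3448, τ₂ = 0.6667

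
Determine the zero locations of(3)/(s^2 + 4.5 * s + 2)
Numerator is a nonzero constant (3) → Zeros: none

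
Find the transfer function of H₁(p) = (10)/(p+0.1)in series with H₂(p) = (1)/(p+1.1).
Series: H = H₁ · H₂ = (n₁·n₂)/(d₁·d₂).
Num: n₁·n₂ = 10. Den: d₁·d₂ = p^2 + 1.2*p + 0.11.
H(p) = (10)/(p^2 + 1.2*p + 0.11)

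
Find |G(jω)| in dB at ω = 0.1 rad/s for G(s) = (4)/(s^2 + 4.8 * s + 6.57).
Substitute s = j*0.1: G(j0.1) = 0.606509 - 0.0443787j.
|G(j0.1)| = sqrt(Re² + Im²) = 0.6081.
20*log₁₀(0.6081) = -4.32 dB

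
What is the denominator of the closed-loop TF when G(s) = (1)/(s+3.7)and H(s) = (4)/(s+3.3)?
Characteristic poly = G_den * H_den + G_num * H_num = (s^2 + 7*s + 12.21) + (4) = s^2 + 7*s + 16.21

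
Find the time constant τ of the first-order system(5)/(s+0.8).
First-order system: τ = -1/pole. Pole = -0.8. τ = -1/(-0.8) = 1.25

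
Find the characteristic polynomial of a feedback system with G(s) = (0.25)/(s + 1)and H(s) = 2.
Characteristic poly = G_den * H_den + G_num * H_num = (s + 1) + (0.5) = s + 1.5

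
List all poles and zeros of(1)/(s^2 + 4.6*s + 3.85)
Set denominator = 0: s^2 + 4.6*s + 3.85 = (s + 3.5)(s + 1.1) = 0 → Poles: -1.1, -3.5
Numerator is a nonzero constant (1) → Zeros: none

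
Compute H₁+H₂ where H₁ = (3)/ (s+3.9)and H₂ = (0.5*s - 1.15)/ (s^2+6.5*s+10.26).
Parallel: H = H₁ + H₂ = (n₁·d₂ + n₂·d₁)/(d₁·d₂).
n₁·d₂ = 3*s^2 + 19.5*s + 30.78. n₂·d₁ = 0.5*s^2 + 0.8*s - 4.485. Sum = 3.5*s^2 + 20.3*s + 26.295. d₁·d₂ = s^3 + 10.4*s^2 + 35.61*s + 40.014.
H(s) = (3.5*s^2 + 20.3*s + 26.295)/(s^3 + 10.4*s^2 + 35.61*s + 40.014)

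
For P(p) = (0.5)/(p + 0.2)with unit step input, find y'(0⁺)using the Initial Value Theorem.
IVT: y'(0⁺) = lim_{p→∞} p²·Y(p) = lim_{p→∞} p·P(p).
deg(num) = 0, deg(den) = 1, relative degree = 1, so p·P(p) → (leading num)/(leading den) = 0.5/1 = 0.5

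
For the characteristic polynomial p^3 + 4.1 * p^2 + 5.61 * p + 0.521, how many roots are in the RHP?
p^3 + 4.1*p^2 + 5.61*p + 0.521 = (p + 0.1)(p^2 + 4*p + 5.21). Poles: -0.1, -2 + 1.1j, -2 - 1.1j. RHP poles (Re>0): 0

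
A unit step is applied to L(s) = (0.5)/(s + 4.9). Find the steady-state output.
FVT: lim_{t→∞} y(t) = lim_{s→0} s*Y(s) where Y(s) = L(s)/s.
= lim_{s→0} L(s) = L(0) = num(0)/den(0) = 0.5/4.9 = 0.102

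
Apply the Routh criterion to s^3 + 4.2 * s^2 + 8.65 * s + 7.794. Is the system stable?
Routh array:
s^3: [1, 8.65]; s^2: [4.2, 7.794]; s^1: [6.79429]; s^0: [7.794]
First column: [1, 4.2, 6.79429, 7.794]. Sign changes = 0.
Yes, stable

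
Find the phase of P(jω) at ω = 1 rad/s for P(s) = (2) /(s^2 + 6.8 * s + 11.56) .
Substitute s = j*1: P(j1) = 0.13388 - 0.0862104j.
∠P(j1) = atan2(Im, Re) = atan2(-0.0862104, 0.13388) = -32.78°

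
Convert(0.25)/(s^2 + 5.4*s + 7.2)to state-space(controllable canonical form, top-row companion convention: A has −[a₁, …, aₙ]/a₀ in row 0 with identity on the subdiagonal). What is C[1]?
Reachable canonical form: C = numerator coefficients (right-aligned, zero-padded to length n).
num = 0.25, C = [[0, 0.25]].
C[1] = 0.25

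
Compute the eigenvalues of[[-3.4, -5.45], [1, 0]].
Eigenvalues solve det(λI - A) = 0.
Characteristic polynomial: λ^2 + 3.4*λ + 5.45 = 0.
Roots: -1.7 + 1.6j, -1.7 - 1.6j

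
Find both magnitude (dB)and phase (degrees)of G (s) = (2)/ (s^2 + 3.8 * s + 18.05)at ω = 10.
Substitute s = j*10: G(j10) = -0.0200863 - 0.00931395j.
|G| = 20*log₁₀(sqrt(Re²+Im²)) = -33.10 dB.
∠G = atan2(Im, Re) = -155.12°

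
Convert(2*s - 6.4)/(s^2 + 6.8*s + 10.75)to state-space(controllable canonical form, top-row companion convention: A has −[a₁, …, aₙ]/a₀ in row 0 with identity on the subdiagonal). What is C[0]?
Reachable canonical form: C = numerator coefficients (right-aligned, zero-padded to length n).
num = 2*s - 6.4, C = [[2, -6.4]].
C[0] = 2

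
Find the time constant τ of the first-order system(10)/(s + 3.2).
First-order system: τ = -1/pole. Pole = -3.2. τ = -1/(-3.2) = 0.3125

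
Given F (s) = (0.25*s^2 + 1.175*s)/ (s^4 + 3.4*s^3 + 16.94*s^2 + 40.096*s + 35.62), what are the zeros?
Set numerator = 0: 0.25*s^2 + 1.175*s = 0.25*s(s + 4.7) = 0 → Zeros: -4.7, 0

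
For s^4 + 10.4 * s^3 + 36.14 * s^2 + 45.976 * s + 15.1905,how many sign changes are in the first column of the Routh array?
Routh array:
s^4: [1, 36.14, 15.1905]; s^3: [10.4, 45.976]; s^2: [31.7192, 15.1905]; s^1: [40.9954]; s^0: [15.1905]
First column: [1, 10.4, 31.7192, 40.9954, 15.1905]. Sign changes = 0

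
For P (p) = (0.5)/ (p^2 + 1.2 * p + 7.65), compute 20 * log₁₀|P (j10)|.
Substitute p = j*10: P(j10) = -0.00532429 - 0.00069184j.
|P(j10)| = sqrt(Re² + Im²) = 0.005369.
20*log₁₀(0.005369) = -45.40 dB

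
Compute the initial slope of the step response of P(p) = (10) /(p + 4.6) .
IVT: y'(0⁺) = lim_{p→∞} p²·Y(p) = lim_{p→∞} p·P(p).
deg(num) = 0, deg(den) = 1, relative degree = 1, so p·P(p) → (leading num)/(leading den) = 10/1 = 10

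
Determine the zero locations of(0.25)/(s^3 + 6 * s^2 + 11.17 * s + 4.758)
Numerator is a nonzero constant (0.25) → Zeros: none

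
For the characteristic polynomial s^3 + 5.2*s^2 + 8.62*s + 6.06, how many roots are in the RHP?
s^3 + 5.2*s^2 + 8.62*s + 6.06 = (s + 3)(s^2 + 2.2*s + 2.02). Poles: -1.1 + 0.9j, -1.1 - 0.9j, -3. RHP poles (Re>0): 0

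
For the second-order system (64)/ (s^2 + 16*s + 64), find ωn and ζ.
Standard form: ωn²/(s²+2ζωn·s+ωn²).
const=64=ωn² → ωn=8, s coeff=16=2ζωn → ζ=1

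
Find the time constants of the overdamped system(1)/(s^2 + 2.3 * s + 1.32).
Overdamped: real poles at -1.2, -1.1. τ = -1/pole → τ₁ = 0.8333, τ₂ = 0.9091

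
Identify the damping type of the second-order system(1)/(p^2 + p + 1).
Standard form: ωn²/(p²+2ζωn·p+ωn²) gives ωn=1, ζ=0.5.
Underdamped (ζ = 0.5 < 1)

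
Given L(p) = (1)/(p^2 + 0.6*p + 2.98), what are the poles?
Set denominator = 0: p^2 + 0.6*p + 2.98 = 0 → Poles: -0.3 + 1.7j, -0.3 - 1.7j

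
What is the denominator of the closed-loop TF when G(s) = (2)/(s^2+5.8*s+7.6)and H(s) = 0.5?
Characteristic poly = G_den * H_den + G_num * H_num = (s^2 + 5.8*s + 7.6) + (1) = s^2 + 5.8*s + 8.6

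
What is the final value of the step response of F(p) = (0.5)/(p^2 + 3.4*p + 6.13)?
FVT: lim_{t→∞} y(t) = lim_{p→0} p*Y(p) where Y(p) = F(p)/p.
= lim_{p→0} F(p) = F(0) = num(0)/den(0) = 0.5/6.13 = 0.08157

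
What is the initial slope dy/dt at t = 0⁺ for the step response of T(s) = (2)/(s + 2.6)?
IVT: y'(0⁺) = lim_{s→∞} s²·Y(s) = lim_{s→∞} s·T(s).
deg(num) = 0, deg(den) = 1, relative degree = 1, so s·T(s) → (leading num)/(leading den) = 2/1 = 2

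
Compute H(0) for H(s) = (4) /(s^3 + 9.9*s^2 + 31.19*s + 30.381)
DC gain = H(0) = num(0)/den(0) = 4/30.381 = 0.1317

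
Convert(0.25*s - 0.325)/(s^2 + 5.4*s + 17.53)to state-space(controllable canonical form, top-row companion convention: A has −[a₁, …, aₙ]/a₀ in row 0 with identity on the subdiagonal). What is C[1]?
Reachable canonical form: C = numerator coefficients (right-aligned, zero-padded to length n).
num = 0.25*s - 0.325, C = [[0.25, -0.325]].
C[1] = -0.325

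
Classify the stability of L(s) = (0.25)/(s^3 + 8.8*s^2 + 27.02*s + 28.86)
Denominator: s^3 + 8.8*s^2 + 27.02*s + 28.86 = (s + 3)(s^2 + 5.8*s + 9.62). Poles: -2.9 + 1.1j, -2.9 - 1.1j, -3. Stable (all poles in LHP)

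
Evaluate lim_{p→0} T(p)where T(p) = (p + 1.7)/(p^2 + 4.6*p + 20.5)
DC gain = T(0) = num(0)/den(0) = 1.7/20.5 = 0.08293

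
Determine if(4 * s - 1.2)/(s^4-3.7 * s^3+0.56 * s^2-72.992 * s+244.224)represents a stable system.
Denominator: s^4 - 3.7*s^3 + 0.56*s^2 - 72.992*s + 244.224 = (s - 4.5)(s - 3.2)(s^2 + 4*s + 16.96). Poles: -2 + 3.6j, -2 - 3.6j, 3.2, 4.5. All Re(p)<0: No (unstable)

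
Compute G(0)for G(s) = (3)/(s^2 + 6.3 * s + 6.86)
DC gain = G(0) = num(0)/den(0) = 3/6.86 = 0.4373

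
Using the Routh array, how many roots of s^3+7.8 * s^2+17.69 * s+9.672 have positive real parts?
Routh array:
s^3: [1, 17.69]; s^2: [7.8, 9.672]; s^1: [16.45]; s^0: [9.672]
First column: [1, 7.8, 16.45, 9.672]. Sign changes = RHP roots = 0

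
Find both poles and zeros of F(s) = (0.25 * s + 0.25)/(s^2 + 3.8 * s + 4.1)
Set denominator = 0: s^2 + 3.8*s + 4.1 = 0 → Poles: -1.9 + 0.7j, -1.9 - 0.7j
Set numerator = 0: 0.25*s + 0.25 = 0 → Zeros: -1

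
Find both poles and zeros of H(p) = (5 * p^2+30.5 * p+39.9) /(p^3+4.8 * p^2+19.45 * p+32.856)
Set denominator = 0: p^3 + 4.8*p^2 + 19.45*p + 32.856 = (p + 2.4)(p^2 + 2.4*p + 13.69) = 0 → Poles: -1.2 + 3.5j, -1.2 - 3.5j, -2.4
Set numerator = 0: 5*p^2 + 30.5*p + 39.9 = 5*(p + 1.9)(p + 4.2) = 0 → Zeros: -1.9, -4.2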